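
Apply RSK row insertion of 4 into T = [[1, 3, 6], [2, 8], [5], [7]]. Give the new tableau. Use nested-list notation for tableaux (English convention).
[[1, 3, 4], [2, 6], [5, 8], [7]]

In row 1, 4 replaces 6 (the leftmost entry greater than 4); 6 is bumped to row 2. In row 2, 6 replaces 8 (the leftmost entry greater than 6); 8 is bumped to row 3. 8 is appended to row 3. The new tableau is [[1, 3, 4], [2, 6], [5, 8], [7]].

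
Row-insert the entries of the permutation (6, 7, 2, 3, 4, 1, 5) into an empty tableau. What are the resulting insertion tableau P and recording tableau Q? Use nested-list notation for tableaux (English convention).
P = [[1, 3, 4, 5], [2, 7], [6]], Q = [[1, 2, 5, 7], [3, 4], [6]]

Insert each entry of the permutation into P by Schensted row insertion, recording in Q the position of each new cell.

After inserting 6: P = [[6]].
After inserting 7: P = [[6, 7]].
After inserting 2: P = [[2, 7], [6]].
After inserting 3: P = [[2, 3], [6, 7]].
After inserting 4: P = [[2, 3, 4], [6, 7]].
After inserting 1: P = [[1, 3, 4], [2, 7], [6]].
After inserting 5: P = [[1, 3, 4, 5], [2, 7], [6]].

So P = [[1, 3, 4, 5], [2, 7], [6]], Q = [[1, 2, 5, 7], [3, 4], [6]].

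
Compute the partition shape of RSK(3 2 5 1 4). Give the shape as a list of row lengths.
[2, 2, 1]

RSK row insertion gives P = [[1, 4], [2, 5], [3]], which has shape [2, 2, 1].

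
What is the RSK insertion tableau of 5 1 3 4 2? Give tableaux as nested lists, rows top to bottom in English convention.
Insert 5: appended to row 1. P = [[5]].
Insert 1: 1 bumps 5 from row 1; 5 starts row 2. P = [[1], [5]].
Insert 3: appended to row 1. P = [[1, 3], [5]].
Insert 4: appended to row 1. P = [[1, 3, 4], [5]].
Insert 2: 2 bumps 3 from row 1; 3 bumps 5 from row 2; 5 starts row 3. P = [[1, 2, 4], [3], [5]].

So P = [[1, 2, 4], [3], [5]].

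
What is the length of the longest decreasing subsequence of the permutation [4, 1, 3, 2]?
3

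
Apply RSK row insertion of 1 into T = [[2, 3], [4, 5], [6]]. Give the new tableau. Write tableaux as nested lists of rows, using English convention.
[[1, 3], [2, 5], [4], [6]]

In row 1, 1 replaces 2 (the leftmost entry greater than 1); 2 is bumped to row 2. In row 2, 2 replaces 4 (the leftmost entry greater than 2); 4 is bumped to row 3. In row 3, 4 replaces 6 (the leftmost entry greater than 4); 6 is bumped to row 4. 6 starts a new row 4. The new tableau is [[1, 3], [2, 5], [4], [6]].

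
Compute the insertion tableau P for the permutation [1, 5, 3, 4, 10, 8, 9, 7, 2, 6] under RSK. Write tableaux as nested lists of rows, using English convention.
Insert 1: appended to row 1. P = [[1]].
Insert 5: appended to row 1. P = [[1, 5]].
Insert 3: 3 bumps 5 from row 1; 5 starts row 2. P = [[1, 3], [5]].
Insert 4: appended to row 1. P = [[1, 3, 4], [5]].
Insert 10: appended to row 1. P = [[1, 3, 4, 10], [5]].
Insert 8: 8 bumps 10 from row 1; 10 appends to row 2. P = [[1, 3, 4, 8], [5, 10]].
Insert 9: appended to row 1. P = [[1, 3, 4, 8, 9], [5, 10]].
Insert 7: 7 bumps 8 from row 1; 8 bumps 10 from row 2; 10 starts row 3. P = [[1, 3, 4, 7, 9], [5, 8], [10]].
Insert 2: 2 bumps 3 from row 1; 3 bumps 5 from row 2; 5 bumps 10 from row 3; 10 starts row 4. P = [[1, 2, 4, 7, 9], [3, 8], [5], [10]].
Insert 6: 6 bumps 7 from row 1; 7 bumps 8 from row 2; 8 appends to row 3. P = [[1, 2, 4, 6, 9], [3, 7], [5, 8], [10]].

So P = [[1, 2, 4, 6, 9], [3, 7], [5, 8], [10]].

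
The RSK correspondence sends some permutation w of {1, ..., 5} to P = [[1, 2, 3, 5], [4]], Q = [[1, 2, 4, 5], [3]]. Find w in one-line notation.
1 4 2 3 5

Reverse the RSK construction: for i from n down to 1, find the cell of Q containing i, remove the entry at that cell from P, and reverse-bump it up through P; the value ejected from row 1 is w(i).

Step i=5: Q has 5 at row 1, column 4; remove that cell from P, ejecting 5. So w(5) = 5. P is now [[1, 2, 3], [4]].
Step i=4: Q has 4 at row 1, column 3; remove that cell from P, ejecting 3. So w(4) = 3. P is now [[1, 2], [4]].
Step i=3: Q has 3 at row 2, column 1; remove 4 from row 2 of P and reverse-bump: 4 enters row 1 and ejects 2. So w(3) = 2. P is now [[1, 4]].
Step i=2: Q has 2 at row 1, column 2; remove that cell from P, ejecting 4. So w(2) = 4. P is now [[1]].
Step i=1: Q has 1 at row 1, column 1; remove that cell from P, ejecting 1. So w(1) = 1. P is now [].

So w = 1 4 2 3 5.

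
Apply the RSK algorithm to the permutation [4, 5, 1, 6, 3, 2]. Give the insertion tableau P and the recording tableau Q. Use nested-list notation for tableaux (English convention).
P = [[1, 2, 6], [3, 5], [4]], Q = [[1, 2, 4], [3, 5], [6]]

Insert each entry of the permutation into P by Schensted row insertion, recording in Q the position of each new cell.

Insert 4: appended to row 1. P = [[4]].
Insert 5: appended to row 1. P = [[4, 5]].
Insert 1: 1 bumps 4 from row 1; 4 starts row 2. P = [[1, 5], [4]].
Insert 6: appended to row 1. P = [[1, 5, 6], [4]].
Insert 3: 3 bumps 5 from row 1; 5 appends to row 2. P = [[1, 3, 6], [4, 5]].
Insert 2: 2 bumps 3 from row 1; 3 bumps 4 from row 2; 4 starts row 3. P = [[1, 2, 6], [3, 5], [4]].

So P = [[1, 2, 6], [3, 5], [4]], Q = [[1, 2, 4], [3, 5], [6]].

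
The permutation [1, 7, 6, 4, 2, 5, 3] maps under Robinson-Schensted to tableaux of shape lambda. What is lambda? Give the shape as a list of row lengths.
Row-insert each entry into an empty tableau.

After inserting 1: P = [[1]].
After inserting 7: P = [[1, 7]].
After inserting 6: P = [[1, 6], [7]].
After inserting 4: P = [[1, 4], [6], [7]].
After inserting 2: P = [[1, 2], [4], [6], [7]].
After inserting 5: P = [[1, 2, 5], [4], [6], [7]].
After inserting 3: P = [[1, 2, 3], [4, 5], [6], [7]].

The final insertion tableau P = [[1, 2, 3], [4, 5], [6], [7]] has shape [3, 2, 1, 1].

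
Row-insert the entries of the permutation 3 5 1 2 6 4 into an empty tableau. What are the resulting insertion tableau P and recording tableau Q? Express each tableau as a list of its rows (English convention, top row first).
P = [[1, 2, 4], [3, 5, 6]], Q = [[1, 2, 5], [3, 4, 6]]

Insert each entry of the permutation into P by Schensted row insertion, recording in Q the position of each new cell.

Insert 3: appended to row 1. P = [[3]].
Insert 5: appended to row 1. P = [[3, 5]].
Insert 1: 1 bumps 3 from row 1; 3 starts row 2. P = [[1, 5], [3]].
Insert 2: 2 bumps 5 from row 1; 5 appends to row 2. P = [[1, 2], [3, 5]].
Insert 6: appended to row 1. P = [[1, 2, 6], [3, 5]].
Insert 4: 4 bumps 6 from row 1; 6 appends to row 2. P = [[1, 2, 4], [3, 5, 6]].

So P = [[1, 2, 4], [3, 5, 6]], Q = [[1, 2, 5], [3, 4, 6]].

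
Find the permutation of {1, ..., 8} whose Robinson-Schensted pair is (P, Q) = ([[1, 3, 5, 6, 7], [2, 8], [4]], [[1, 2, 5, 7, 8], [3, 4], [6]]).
Reverse the RSK construction: for i from n down to 1, find the cell of Q containing i, remove the entry at that cell from P, and reverse-bump it up through P; the value ejected from row 1 is w(i).

Step i=8: Q has 8 at row 1, column 5; remove that cell from P, ejecting 7. So w(8) = 7. P is now [[1, 3, 5, 6], [2, 8], [4]].
Step i=7: Q has 7 at row 1, column 4; remove that cell from P, ejecting 6. So w(7) = 6. P is now [[1, 3, 5], [2, 8], [4]].
Step i=6: Q has 6 at row 3, column 1; remove 4 from row 3 of P and reverse-bump: 4 enters row 2 and ejects 2; 2 enters row 1 and ejects 1. So w(6) = 1. P is now [[2, 3, 5], [4, 8]].
Step i=5: Q has 5 at row 1, column 3; remove that cell from P, ejecting 5. So w(5) = 5. P is now [[2, 3], [4, 8]].
Step i=4: Q has 4 at row 2, column 2; remove 8 from row 2 of P and reverse-bump: 8 enters row 1 and ejects 3. So w(4) = 3. P is now [[2, 8], [4]].
Step i=3: Q has 3 at row 2, column 1; remove 4 from row 2 of P and reverse-bump: 4 enters row 1 and ejects 2. So w(3) = 2. P is now [[4, 8]].
Step i=2: Q has 2 at row 1, column 2; remove that cell from P, ejecting 8. So w(2) = 8. P is now [[4]].
Step i=1: Q has 1 at row 1, column 1; remove that cell from P, ejecting 4. So w(1) = 4. P is now [].

So w = 4 8 2 3 5 1 6 7.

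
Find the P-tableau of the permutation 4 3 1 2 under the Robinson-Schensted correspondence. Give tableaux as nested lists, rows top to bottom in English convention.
P = [[1, 2], [3], [4]]

Insert 4: appended to row 1. P = [[4]].
Insert 3: 3 bumps 4 from row 1; 4 starts row 2. P = [[3], [4]].
Insert 1: 1 bumps 3 from row 1; 3 bumps 4 from row 2; 4 starts row 3. P = [[1], [3], [4]].
Insert 2: appended to row 1. P = [[1, 2], [3], [4]].

So P = [[1, 2], [3], [4]].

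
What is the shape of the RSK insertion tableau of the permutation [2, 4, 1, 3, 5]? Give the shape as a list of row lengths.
Row-insert each entry into an empty tableau.

After inserting 2: P = [[2]].
After inserting 4: P = [[2, 4]].
After inserting 1: P = [[1, 4], [2]].
After inserting 3: P = [[1, 3], [2, 4]].
After inserting 5: P = [[1, 3, 5], [2, 4]].

The final insertion tableau P = [[1, 3, 5], [2, 4]] has shape [3, 2].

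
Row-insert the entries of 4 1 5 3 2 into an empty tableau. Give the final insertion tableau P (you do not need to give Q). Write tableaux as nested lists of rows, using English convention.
P = [[1, 2], [3, 5], [4]]

Insert 4: appended to row 1. P = [[4]].
Insert 1: 1 bumps 4 from row 1; 4 starts row 2. P = [[1], [4]].
Insert 5: appended to row 1. P = [[1, 5], [4]].
Insert 3: 3 bumps 5 from row 1; 5 appends to row 2. P = [[1, 3], [4, 5]].
Insert 2: 2 bumps 3 from row 1; 3 bumps 4 from row 2; 4 starts row 3. P = [[1, 2], [3, 5], [4]].

So P = [[1, 2], [3, 5], [4]].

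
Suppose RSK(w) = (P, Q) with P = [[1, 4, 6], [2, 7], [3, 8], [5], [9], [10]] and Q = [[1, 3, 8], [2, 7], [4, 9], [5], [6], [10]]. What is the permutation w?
10 5 9 8 3 2 4 7 6 1

Reverse the RSK construction: for i from n down to 1, find the cell of Q containing i, remove the entry at that cell from P, and reverse-bump it up through P; the value ejected from row 1 is w(i).

Step i=10: Q has 10 at row 6, column 1; remove 10 from row 6 of P and reverse-bump: 10 enters row 5 and ejects 9; 9 enters row 4 and ejects 5; 5 enters row 3 and ejects 3; 3 enters row 2 and ejects 2; 2 enters row 1 and ejects 1. So w(10) = 1. P is now [[2, 4, 6], [3, 7], [5, 8], [9], [10]].
Step i=9: Q has 9 at row 3, column 2; remove 8 from row 3 of P and reverse-bump: 8 enters row 2 and ejects 7; 7 enters row 1 and ejects 6. So w(9) = 6. P is now [[2, 4, 7], [3, 8], [5], [9], [10]].
Step i=8: Q has 8 at row 1, column 3; remove that cell from P, ejecting 7. So w(8) = 7. P is now [[2, 4], [3, 8], [5], [9], [10]].
Step i=7: Q has 7 at row 2, column 2; remove 8 from row 2 of P and reverse-bump: 8 enters row 1 and ejects 4. So w(7) = 4. P is now [[2, 8], [3], [5], [9], [10]].
Step i=6: Q has 6 at row 5, column 1; remove 10 from row 5 of P and reverse-bump: 10 enters row 4 and ejects 9; 9 enters row 3 and ejects 5; 5 enters row 2 and ejects 3; 3 enters row 1 and ejects 2. So w(6) = 2. P is now [[3, 8], [5], [9], [10]].
Step i=5: Q has 5 at row 4, column 1; remove 10 from row 4 of P and reverse-bump: 10 enters row 3 and ejects 9; 9 enters row 2 and ejects 5; 5 enters row 1 and ejects 3. So w(5) = 3. P is now [[5, 8], [9], [10]].
Step i=4: Q has 4 at row 3, column 1; remove 10 from row 3 of P and reverse-bump: 10 enters row 2 and ejects 9; 9 enters row 1 and ejects 8. So w(4) = 8. P is now [[5, 9], [10]].
Step i=3: Q has 3 at row 1, column 2; remove that cell from P, ejecting 9. So w(3) = 9. P is now [[5], [10]].
Step i=2: Q has 2 at row 2, column 1; remove 10 from row 2 of P and reverse-bump: 10 enters row 1 and ejects 5. So w(2) = 5. P is now [[10]].
Step i=1: Q has 1 at row 1, column 1; remove that cell from P, ejecting 10. So w(1) = 10. P is now [].

So w = 10 5 9 8 3 2 4 7 6 1.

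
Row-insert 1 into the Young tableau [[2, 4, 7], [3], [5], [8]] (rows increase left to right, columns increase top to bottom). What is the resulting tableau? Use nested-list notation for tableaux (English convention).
[[1, 4, 7], [2], [3], [5], [8]]

In row 1, 1 replaces 2 (the leftmost entry greater than 1); 2 is bumped to row 2. In row 2, 2 replaces 3 (the leftmost entry greater than 2); 3 is bumped to row 3. In row 3, 3 replaces 5 (the leftmost entry greater than 3); 5 is bumped to row 4. In row 4, 5 replaces 8 (the leftmost entry greater than 5); 8 is bumped to row 5. 8 starts a new row 5. The new tableau is [[1, 4, 7], [2], [3], [5], [8]].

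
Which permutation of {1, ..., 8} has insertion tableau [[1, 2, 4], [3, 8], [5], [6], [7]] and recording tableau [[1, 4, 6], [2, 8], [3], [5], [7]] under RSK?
Reverse the RSK construction: for i from n down to 1, find the cell of Q containing i, remove the entry at that cell from P, and reverse-bump it up through P; the value ejected from row 1 is w(i).

Step i=8: Q has 8 at row 2, column 2; remove 8 from row 2 of P and reverse-bump: 8 enters row 1 and ejects 4. So w(8) = 4. P is now [[1, 2, 8], [3], [5], [6], [7]].
Step i=7: Q has 7 at row 5, column 1; remove 7 from row 5 of P and reverse-bump: 7 enters row 4 and ejects 6; 6 enters row 3 and ejects 5; 5 enters row 2 and ejects 3; 3 enters row 1 and ejects 2. So w(7) = 2. P is now [[1, 3, 8], [5], [6], [7]].
Step i=6: Q has 6 at row 1, column 3; remove that cell from P, ejecting 8. So w(6) = 8. P is now [[1, 3], [5], [6], [7]].
Step i=5: Q has 5 at row 4, column 1; remove 7 from row 4 of P and reverse-bump: 7 enters row 3 and ejects 6; 6 enters row 2 and ejects 5; 5 enters row 1 and ejects 3. So w(5) = 3. P is now [[1, 5], [6], [7]].
Step i=4: Q has 4 at row 1, column 2; remove that cell from P, ejecting 5. So w(4) = 5. P is now [[1], [6], [7]].
Step i=3: Q has 3 at row 3, column 1; remove 7 from row 3 of P and reverse-bump: 7 enters row 2 and ejects 6; 6 enters row 1 and ejects 1. So w(3) = 1. P is now [[6], [7]].
Step i=2: Q has 2 at row 2, column 1; remove 7 from row 2 of P and reverse-bump: 7 enters row 1 and ejects 6. So w(2) = 6. P is now [[7]].
Step i=1: Q has 1 at row 1, column 1; remove that cell from P, ejecting 7. So w(1) = 7. P is now [].

So w = 7 6 1 5 3 8 2 4.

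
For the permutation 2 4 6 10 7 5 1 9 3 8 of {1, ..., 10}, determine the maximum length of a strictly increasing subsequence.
5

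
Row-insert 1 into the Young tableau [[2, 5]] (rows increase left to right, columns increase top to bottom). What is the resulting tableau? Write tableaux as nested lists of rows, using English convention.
In row 1, 1 replaces 2 (the leftmost entry greater than 1); 2 is bumped to row 2. 2 starts a new row 2. The new tableau is [[1, 5], [2]].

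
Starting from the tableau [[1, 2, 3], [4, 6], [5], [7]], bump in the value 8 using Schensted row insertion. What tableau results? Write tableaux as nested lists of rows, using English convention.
8 is larger than every entry of row 1, so it is appended to row 1. The new tableau is [[1, 2, 3, 8], [4, 6], [5], [7]].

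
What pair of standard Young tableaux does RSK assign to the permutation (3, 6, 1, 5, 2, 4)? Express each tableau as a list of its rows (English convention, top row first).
Insert each entry of the permutation into P by Schensted row insertion, recording in Q the position of each new cell.

Insert 3: appended to row 1. P = [[3]].
Insert 6: appended to row 1. P = [[3, 6]].
Insert 1: 1 bumps 3 from row 1; 3 starts row 2. P = [[1, 6], [3]].
Insert 5: 5 bumps 6 from row 1; 6 appends to row 2. P = [[1, 5], [3, 6]].
Insert 2: 2 bumps 5 from row 1; 5 bumps 6 from row 2; 6 starts row 3. P = [[1, 2], [3, 5], [6]].
Insert 4: appended to row 1. P = [[1, 2, 4], [3, 5], [6]].

So P = [[1, 2, 4], [3, 5], [6]], Q = [[1, 2, 6], [3, 4], [5]].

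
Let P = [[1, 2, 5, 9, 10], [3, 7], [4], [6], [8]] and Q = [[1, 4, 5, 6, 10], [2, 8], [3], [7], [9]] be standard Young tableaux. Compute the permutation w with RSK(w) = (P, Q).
Reverse the RSK construction: for i from n down to 1, find the cell of Q containing i, remove the entry at that cell from P, and reverse-bump it up through P; the value ejected from row 1 is w(i).

Step i=10: Q has 10 at row 1, column 5; remove that cell from P, ejecting 10. So w(10) = 10. P is now [[1, 2, 5, 9], [3, 7], [4], [6], [8]].
Step i=9: Q has 9 at row 5, column 1; remove 8 from row 5 of P and reverse-bump: 8 enters row 4 and ejects 6; 6 enters row 3 and ejects 4; 4 enters row 2 and ejects 3; 3 enters row 1 and ejects 2. So w(9) = 2. P is now [[1, 3, 5, 9], [4, 7], [6], [8]].
Step i=8: Q has 8 at row 2, column 2; remove 7 from row 2 of P and reverse-bump: 7 enters row 1 and ejects 5. So w(8) = 5. P is now [[1, 3, 7, 9], [4], [6], [8]].
Step i=7: Q has 7 at row 4, column 1; remove 8 from row 4 of P and reverse-bump: 8 enters row 3 and ejects 6; 6 enters row 2 and ejects 4; 4 enters row 1 and ejects 3. So w(7) = 3. P is now [[1, 4, 7, 9], [6], [8]].
Step i=6: Q has 6 at row 1, column 4; remove that cell from P, ejecting 9. So w(6) = 9. P is now [[1, 4, 7], [6], [8]].
Step i=5: Q has 5 at row 1, column 3; remove that cell from P, ejecting 7. So w(5) = 7. P is now [[1, 4], [6], [8]].
Step i=4: Q has 4 at row 1, column 2; remove that cell from P, ejecting 4. So w(4) = 4. P is now [[1], [6], [8]].
Step i=3: Q has 3 at row 3, column 1; remove 8 from row 3 of P and reverse-bump: 8 enters row 2 and ejects 6; 6 enters row 1 and ejects 1. So w(3) = 1. P is now [[6], [8]].
Step i=2: Q has 2 at row 2, column 1; remove 8 from row 2 of P and reverse-bump: 8 enters row 1 and ejects 6. So w(2) = 6. P is now [[8]].
Step i=1: Q has 1 at row 1, column 1; remove that cell from P, ejecting 8. So w(1) = 8. P is now [].

So w = 8 6 1 4 7 9 3 5 2 10.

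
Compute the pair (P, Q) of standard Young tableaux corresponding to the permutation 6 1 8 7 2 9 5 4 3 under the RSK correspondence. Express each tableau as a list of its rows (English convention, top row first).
Insert each entry of the permutation into P by Schensted row insertion, recording in Q the position of each new cell.

Insert 6: appended to row 1. P = [[6]].
Insert 1: 1 bumps 6 from row 1; 6 starts row 2. P = [[1], [6]].
Insert 8: appended to row 1. P = [[1, 8], [6]].
Insert 7: 7 bumps 8 from row 1; 8 appends to row 2. P = [[1, 7], [6, 8]].
Insert 2: 2 bumps 7 from row 1; 7 bumps 8 from row 2; 8 starts row 3. P = [[1, 2], [6, 7], [8]].
Insert 9: appended to row 1. P = [[1, 2, 9], [6, 7], [8]].
Insert 5: 5 bumps 9 from row 1; 9 appends to row 2. P = [[1, 2, 5], [6, 7, 9], [8]].
Insert 4: 4 bumps 5 from row 1; 5 bumps 6 from row 2; 6 bumps 8 from row 3; 8 starts row 4. P = [[1, 2, 4], [5, 7, 9], [6], [8]].
Insert 3: 3 bumps 4 from row 1; 4 bumps 5 from row 2; 5 bumps 6 from row 3; 6 bumps 8 from row 4; 8 starts row 5. P = [[1, 2, 3], [4, 7, 9], [5], [6], [8]].

So P = [[1, 2, 3], [4, 7, 9], [5], [6], [8]], Q = [[1, 3, 6], [2, 4, 7], [5], [8], [9]].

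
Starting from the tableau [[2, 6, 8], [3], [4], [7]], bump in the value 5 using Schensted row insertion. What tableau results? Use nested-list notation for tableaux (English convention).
In row 1, 5 replaces 6 (the leftmost entry greater than 5); 6 is bumped to row 2. 6 is appended to row 2. The new tableau is [[2, 5, 8], [3, 6], [4], [7]].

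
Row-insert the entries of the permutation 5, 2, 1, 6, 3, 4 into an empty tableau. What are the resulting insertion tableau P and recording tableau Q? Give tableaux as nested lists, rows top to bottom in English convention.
Insert each entry of the permutation into P by Schensted row insertion, recording in Q the position of each new cell.

Insert 5: appended to row 1. P = [[5]].
Insert 2: 2 bumps 5 from row 1; 5 starts row 2. P = [[2], [5]].
Insert 1: 1 bumps 2 from row 1; 2 bumps 5 from row 2; 5 starts row 3. P = [[1], [2], [5]].
Insert 6: appended to row 1. P = [[1, 6], [2], [5]].
Insert 3: 3 bumps 6 from row 1; 6 appends to row 2. P = [[1, 3], [2, 6], [5]].
Insert 4: appended to row 1. P = [[1, 3, 4], [2, 6], [5]].

So P = [[1, 3, 4], [2, 6], [5]], Q = [[1, 4, 6], [2, 5], [3]].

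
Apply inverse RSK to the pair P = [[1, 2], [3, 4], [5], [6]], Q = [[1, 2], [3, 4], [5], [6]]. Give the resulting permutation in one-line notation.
Reverse the RSK construction: for i from n down to 1, find the cell of Q containing i, remove the entry at that cell from P, and reverse-bump it up through P; the value ejected from row 1 is w(i).

Step i=6: Q has 6 at row 4, column 1; remove 6 from row 4 of P and reverse-bump: 6 enters row 3 and ejects 5; 5 enters row 2 and ejects 4; 4 enters row 1 and ejects 2. So w(6) = 2. P is now [[1, 4], [3, 5], [6]].
Step i=5: Q has 5 at row 3, column 1; remove 6 from row 3 of P and reverse-bump: 6 enters row 2 and ejects 5; 5 enters row 1 and ejects 4. So w(5) = 4. P is now [[1, 5], [3, 6]].
Step i=4: Q has 4 at row 2, column 2; remove 6 from row 2 of P and reverse-bump: 6 enters row 1 and ejects 5. So w(4) = 5. P is now [[1, 6], [3]].
Step i=3: Q has 3 at row 2, column 1; remove 3 from row 2 of P and reverse-bump: 3 enters row 1 and ejects 1. So w(3) = 1. P is now [[3, 6]].
Step i=2: Q has 2 at row 1, column 2; remove that cell from P, ejecting 6. So w(2) = 6. P is now [[3]].
Step i=1: Q has 1 at row 1, column 1; remove that cell from P, ejecting 3. So w(1) = 3. P is now [].

So w = 3 6 1 5 4 2.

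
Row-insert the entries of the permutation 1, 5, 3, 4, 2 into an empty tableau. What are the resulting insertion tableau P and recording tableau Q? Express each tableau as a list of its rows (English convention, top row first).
Insert each entry of the permutation into P by Schensted row insertion, recording in Q the position of each new cell.

Insert 1: appended to row 1. P = [[1]].
Insert 5: appended to row 1. P = [[1, 5]].
Insert 3: 3 bumps 5 from row 1; 5 starts row 2. P = [[1, 3], [5]].
Insert 4: appended to row 1. P = [[1, 3, 4], [5]].
Insert 2: 2 bumps 3 from row 1; 3 bumps 5 from row 2; 5 starts row 3. P = [[1, 2, 4], [3], [5]].

So P = [[1, 2, 4], [3], [5]], Q = [[1, 2, 4], [3], [5]].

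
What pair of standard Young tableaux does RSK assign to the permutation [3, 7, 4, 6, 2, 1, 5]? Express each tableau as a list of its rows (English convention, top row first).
P = [[1, 4, 5], [2, 6], [3], [7]], Q = [[1, 2, 4], [3, 7], [5], [6]]

Insert each entry of the permutation into P by Schensted row insertion, recording in Q the position of each new cell.

Insert 3: appended to row 1. P = [[3]], Q = [[1]].
Insert 7: appended to row 1. P = [[3, 7]], Q = [[1, 2]].
Insert 4: 4 bumps 7 from row 1; 7 starts row 2. P = [[3, 4], [7]], Q = [[1, 2], [3]].
Insert 6: appended to row 1. P = [[3, 4, 6], [7]], Q = [[1, 2, 4], [3]].
Insert 2: 2 bumps 3 from row 1; 3 bumps 7 from row 2; 7 starts row 3. P = [[2, 4, 6], [3], [7]], Q = [[1, 2, 4], [3], [5]].
Insert 1: 1 bumps 2 from row 1; 2 bumps 3 from row 2; 3 bumps 7 from row 3; 7 starts row 4. P = [[1, 4, 6], [2], [3], [7]], Q = [[1, 2, 4], [3], [5], [6]].
Insert 5: 5 bumps 6 from row 1; 6 appends to row 2. P = [[1, 4, 5], [2, 6], [3], [7]], Q = [[1, 2, 4], [3, 7], [5], [6]].

So P = [[1, 4, 5], [2, 6], [3], [7]], Q = [[1, 2, 4], [3, 7], [5], [6]].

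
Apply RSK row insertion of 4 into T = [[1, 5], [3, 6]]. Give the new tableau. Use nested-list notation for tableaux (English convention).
In row 1, 4 replaces 5 (the leftmost entry greater than 4); 5 is bumped to row 2. In row 2, 5 replaces 6 (the leftmost entry greater than 5); 6 is bumped to row 3. 6 starts a new row 3. The new tableau is [[1, 4], [3, 5], [6]].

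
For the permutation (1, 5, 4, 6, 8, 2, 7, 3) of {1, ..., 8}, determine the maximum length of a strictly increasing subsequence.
4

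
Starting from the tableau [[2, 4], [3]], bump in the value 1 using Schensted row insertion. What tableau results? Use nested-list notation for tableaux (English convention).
[[1, 4], [2], [3]]

In row 1, 1 replaces 2 (the leftmost entry greater than 1); 2 is bumped to row 2. In row 2, 2 replaces 3 (the leftmost entry greater than 2); 3 is bumped to row 3. 3 starts a new row 3. The new tableau is [[1, 4], [2], [3]].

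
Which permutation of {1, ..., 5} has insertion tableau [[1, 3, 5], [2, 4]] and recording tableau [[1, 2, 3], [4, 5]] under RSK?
2 4 5 1 3

Reverse RSK: for i = n, n-1, ..., 1, locate i in Q, remove the corresponding corner cell from P, and reverse-bump its entry up through P; the value ejected from row 1 is w(i).

So w = 2 4 5 1 3.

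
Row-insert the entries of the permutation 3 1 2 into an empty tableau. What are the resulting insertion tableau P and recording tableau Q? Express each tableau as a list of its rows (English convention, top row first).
P = [[1, 2], [3]], Q = [[1, 3], [2]]

Insert each entry of the permutation into P by Schensted row insertion, recording in Q the position of each new cell.

Insert 3: appended to row 1. P = [[3]].
Insert 1: 1 bumps 3 from row 1; 3 starts row 2. P = [[1], [3]].
Insert 2: appended to row 1. P = [[1, 2], [3]].

So P = [[1, 2], [3]], Q = [[1, 3], [2]].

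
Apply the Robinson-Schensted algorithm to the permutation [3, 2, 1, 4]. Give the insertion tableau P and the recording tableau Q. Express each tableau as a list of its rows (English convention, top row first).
Insert each entry of the permutation into P by Schensted row insertion, recording in Q the position of each new cell.

Insert 3: appended to row 1. P = [[3]].
Insert 2: 2 bumps 3 from row 1; 3 starts row 2. P = [[2], [3]].
Insert 1: 1 bumps 2 from row 1; 2 bumps 3 from row 2; 3 starts row 3. P = [[1], [2], [3]].
Insert 4: appended to row 1. P = [[1, 4], [2], [3]].

So P = [[1, 4], [2], [3]], Q = [[1, 4], [2], [3]].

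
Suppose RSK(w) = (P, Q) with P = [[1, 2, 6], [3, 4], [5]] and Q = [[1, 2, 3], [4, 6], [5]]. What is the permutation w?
3 5 6 4 1 2

Reverse the RSK construction: for i from n down to 1, find the cell of Q containing i, remove the entry at that cell from P, and reverse-bump it up through P; the value ejected from row 1 is w(i).

Step i=6: Q has 6 at row 2, column 2; remove 4 from row 2 of P and reverse-bump: 4 enters row 1 and ejects 2. So w(6) = 2. P is now [[1, 4, 6], [3], [5]].
Step i=5: Q has 5 at row 3, column 1; remove 5 from row 3 of P and reverse-bump: 5 enters row 2 and ejects 3; 3 enters row 1 and ejects 1. So w(5) = 1. P is now [[3, 4, 6], [5]].
Step i=4: Q has 4 at row 2, column 1; remove 5 from row 2 of P and reverse-bump: 5 enters row 1 and ejects 4. So w(4) = 4. P is now [[3, 5, 6]].
Step i=3: Q has 3 at row 1, column 3; remove that cell from P, ejecting 6. So w(3) = 6. P is now [[3, 5]].
Step i=2: Q has 2 at row 1, column 2; remove that cell from P, ejecting 5. So w(2) = 5. P is now [[3]].
Step i=1: Q has 1 at row 1, column 1; remove that cell from P, ejecting 3. So w(1) = 3. P is now [].

So w = 3 5 6 4 1 2.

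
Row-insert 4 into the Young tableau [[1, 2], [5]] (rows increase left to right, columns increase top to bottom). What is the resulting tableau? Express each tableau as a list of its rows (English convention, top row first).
[[1, 2, 4], [5]]

4 is larger than every entry of row 1, so it is appended to row 1. The new tableau is [[1, 2, 4], [5]].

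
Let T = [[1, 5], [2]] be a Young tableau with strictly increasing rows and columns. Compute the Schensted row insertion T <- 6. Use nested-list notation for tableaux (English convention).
[[1, 5, 6], [2]]

6 is larger than every entry of row 1, so it is appended to row 1. The new tableau is [[1, 5, 6], [2]].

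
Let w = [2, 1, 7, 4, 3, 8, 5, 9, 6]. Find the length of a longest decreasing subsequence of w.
3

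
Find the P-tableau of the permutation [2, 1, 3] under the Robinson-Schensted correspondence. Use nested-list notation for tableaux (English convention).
Insert 2: appended to row 1. P = [[2]].
Insert 1: 1 bumps 2 from row 1; 2 starts row 2. P = [[1], [2]].
Insert 3: appended to row 1. P = [[1, 3], [2]].

So P = [[1, 3], [2]].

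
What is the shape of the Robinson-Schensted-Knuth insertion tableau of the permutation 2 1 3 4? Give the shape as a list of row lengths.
[3, 1]

RSK row insertion gives P = [[1, 3, 4], [2]], which has shape [3, 1].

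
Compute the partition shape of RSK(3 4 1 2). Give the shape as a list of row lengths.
[2, 2]

Row-insert each entry into an empty tableau.

After inserting 3: P = [[3]].
After inserting 4: P = [[3, 4]].
After inserting 1: P = [[1, 4], [3]].
After inserting 2: P = [[1, 2], [3, 4]].

The final insertion tableau P = [[1, 2], [3, 4]] has shape [2, 2].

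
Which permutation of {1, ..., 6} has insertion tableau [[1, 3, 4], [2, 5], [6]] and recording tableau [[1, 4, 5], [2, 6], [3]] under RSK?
Reverse the RSK construction: for i from n down to 1, find the cell of Q containing i, remove the entry at that cell from P, and reverse-bump it up through P; the value ejected from row 1 is w(i).

Step i=6: Q has 6 at row 2, column 2; remove 5 from row 2 of P and reverse-bump: 5 enters row 1 and ejects 4. So w(6) = 4. P is now [[1, 3, 5], [2], [6]].
Step i=5: Q has 5 at row 1, column 3; remove that cell from P, ejecting 5. So w(5) = 5. P is now [[1, 3], [2], [6]].
Step i=4: Q has 4 at row 1, column 2; remove that cell from P, ejecting 3. So w(4) = 3. P is now [[1], [2], [6]].
Step i=3: Q has 3 at row 3, column 1; remove 6 from row 3 of P and reverse-bump: 6 enters row 2 and ejects 2; 2 enters row 1 and ejects 1. So w(3) = 1. P is now [[2], [6]].
Step i=2: Q has 2 at row 2, column 1; remove 6 from row 2 of P and reverse-bump: 6 enters row 1 and ejects 2. So w(2) = 2. P is now [[6]].
Step i=1: Q has 1 at row 1, column 1; remove that cell from P, ejecting 6. So w(1) = 6. P is now [].

So w = 6 2 1 3 5 4.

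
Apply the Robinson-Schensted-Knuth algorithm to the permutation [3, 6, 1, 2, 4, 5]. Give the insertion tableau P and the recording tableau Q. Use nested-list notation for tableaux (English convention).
P = [[1, 2, 4, 5], [3, 6]], Q = [[1, 2, 5, 6], [3, 4]]

Insert each entry of the permutation into P by Schensted row insertion, recording in Q the position of each new cell.

Insert 3: appended to row 1. P = [[3]].
Insert 6: appended to row 1. P = [[3, 6]].
Insert 1: 1 bumps 3 from row 1; 3 starts row 2. P = [[1, 6], [3]].
Insert 2: 2 bumps 6 from row 1; 6 appends to row 2. P = [[1, 2], [3, 6]].
Insert 4: appended to row 1. P = [[1, 2, 4], [3, 6]].
Insert 5: appended to row 1. P = [[1, 2, 4, 5], [3, 6]].

So P = [[1, 2, 4, 5], [3, 6]], Q = [[1, 2, 5, 6], [3, 4]].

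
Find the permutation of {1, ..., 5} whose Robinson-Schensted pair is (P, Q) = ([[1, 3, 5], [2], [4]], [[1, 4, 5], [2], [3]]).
Reverse the RSK construction: for i from n down to 1, find the cell of Q containing i, remove the entry at that cell from P, and reverse-bump it up through P; the value ejected from row 1 is w(i).

Step i=5: Q has 5 at row 1, column 3; remove that cell from P, ejecting 5. So w(5) = 5. P is now [[1, 3], [2], [4]].
Step i=4: Q has 4 at row 1, column 2; remove that cell from P, ejecting 3. So w(4) = 3. P is now [[1], [2], [4]].
Step i=3: Q has 3 at row 3, column 1; remove 4 from row 3 of P and reverse-bump: 4 enters row 2 and ejects 2; 2 enters row 1 and ejects 1. So w(3) = 1. P is now [[2], [4]].
Step i=2: Q has 2 at row 2, column 1; remove 4 from row 2 of P and reverse-bump: 4 enters row 1 and ejects 2. So w(2) = 2. P is now [[4]].
Step i=1: Q has 1 at row 1, column 1; remove that cell from P, ejecting 4. So w(1) = 4. P is now [].

So w = 4 2 1 3 5.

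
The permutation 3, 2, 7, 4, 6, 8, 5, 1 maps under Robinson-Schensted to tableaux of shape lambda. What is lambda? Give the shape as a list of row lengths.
Row-insert each entry into an empty tableau.

After inserting 3: P = [[3]].
After inserting 2: P = [[2], [3]].
After inserting 7: P = [[2, 7], [3]].
After inserting 4: P = [[2, 4], [3, 7]].
After inserting 6: P = [[2, 4, 6], [3, 7]].
After inserting 8: P = [[2, 4, 6, 8], [3, 7]].
After inserting 5: P = [[2, 4, 5, 8], [3, 6], [7]].
After inserting 1: P = [[1, 4, 5, 8], [2, 6], [3], [7]].

The final insertion tableau P = [[1, 4, 5, 8], [2, 6], [3], [7]] has shape [4, 2, 1, 1].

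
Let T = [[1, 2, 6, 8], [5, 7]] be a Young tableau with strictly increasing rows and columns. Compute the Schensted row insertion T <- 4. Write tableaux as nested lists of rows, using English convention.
[[1, 2, 4, 8], [5, 6], [7]]

In row 1, 4 replaces 6 (the leftmost entry greater than 4); 6 is bumped to row 2. In row 2, 6 replaces 7 (the leftmost entry greater than 6); 7 is bumped to row 3. 7 starts a new row 3. The new tableau is [[1, 2, 4, 8], [5, 6], [7]].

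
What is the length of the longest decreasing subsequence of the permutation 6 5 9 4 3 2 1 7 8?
6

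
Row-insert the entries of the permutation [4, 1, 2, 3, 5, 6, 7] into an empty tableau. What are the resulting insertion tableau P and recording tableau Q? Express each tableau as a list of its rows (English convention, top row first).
P = [[1, 2, 3, 5, 6, 7], [4]], Q = [[1, 3, 4, 5, 6, 7], [2]]

Insert each entry of the permutation into P by Schensted row insertion, recording in Q the position of each new cell.

Insert 4: appended to row 1. P = [[4]].
Insert 1: 1 bumps 4 from row 1; 4 starts row 2. P = [[1], [4]].
Insert 2: appended to row 1. P = [[1, 2], [4]].
Insert 3: appended to row 1. P = [[1, 2, 3], [4]].
Insert 5: appended to row 1. P = [[1, 2, 3, 5], [4]].
Insert 6: appended to row 1. P = [[1, 2, 3, 5, 6], [4]].
Insert 7: appended to row 1. P = [[1, 2, 3, 5, 6, 7], [4]].

So P = [[1, 2, 3, 5, 6, 7], [4]], Q = [[1, 3, 4, 5, 6, 7], [2]].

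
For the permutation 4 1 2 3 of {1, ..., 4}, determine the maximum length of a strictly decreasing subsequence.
2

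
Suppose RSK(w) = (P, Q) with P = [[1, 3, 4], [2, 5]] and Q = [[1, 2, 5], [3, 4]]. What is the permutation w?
2 5 1 3 4

Reverse the RSK construction: for i from n down to 1, find the cell of Q containing i, remove the entry at that cell from P, and reverse-bump it up through P; the value ejected from row 1 is w(i).

Step i=5: Q has 5 at row 1, column 3; remove that cell from P, ejecting 4. So w(5) = 4. P is now [[1, 3], [2, 5]].
Step i=4: Q has 4 at row 2, column 2; remove 5 from row 2 of P and reverse-bump: 5 enters row 1 and ejects 3. So w(4) = 3. P is now [[1, 5], [2]].
Step i=3: Q has 3 at row 2, column 1; remove 2 from row 2 of P and reverse-bump: 2 enters row 1 and ejects 1. So w(3) = 1. P is now [[2, 5]].
Step i=2: Q has 2 at row 1, column 2; remove that cell from P, ejecting 5. So w(2) = 5. P is now [[2]].
Step i=1: Q has 1 at row 1, column 1; remove that cell from P, ejecting 2. So w(1) = 2. P is now [].

So w = 2 5 1 3 4.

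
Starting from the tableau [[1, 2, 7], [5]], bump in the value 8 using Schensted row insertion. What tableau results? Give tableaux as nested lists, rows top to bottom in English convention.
[[1, 2, 7, 8], [5]]

8 is larger than every entry of row 1, so it is appended to row 1. The new tableau is [[1, 2, 7, 8], [5]].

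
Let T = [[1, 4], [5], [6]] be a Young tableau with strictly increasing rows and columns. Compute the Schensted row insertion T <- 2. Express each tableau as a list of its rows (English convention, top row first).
[[1, 2], [4], [5], [6]]

In row 1, 2 replaces 4 (the leftmost entry greater than 2); 4 is bumped to row 2. In row 2, 4 replaces 5 (the leftmost entry greater than 4); 5 is bumped to row 3. In row 3, 5 replaces 6 (the leftmost entry greater than 5); 6 is bumped to row 4. 6 starts a new row 4. The new tableau is [[1, 2], [4], [5], [6]].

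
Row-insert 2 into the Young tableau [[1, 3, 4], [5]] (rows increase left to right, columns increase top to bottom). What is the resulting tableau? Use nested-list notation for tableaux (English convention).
[[1, 2, 4], [3], [5]]

In row 1, 2 replaces 3 (the leftmost entry greater than 2); 3 is bumped to row 2. In row 2, 3 replaces 5 (the leftmost entry greater than 3); 5 is bumped to row 3. 5 starts a new row 3. The new tableau is [[1, 2, 4], [3], [5]].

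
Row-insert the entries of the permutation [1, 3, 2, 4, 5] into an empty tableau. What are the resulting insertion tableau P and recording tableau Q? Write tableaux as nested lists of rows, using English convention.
Insert each entry of the permutation into P by Schensted row insertion, recording in Q the position of each new cell.

Insert 1: appended to row 1. P = [[1]], Q = [[1]].
Insert 3: appended to row 1. P = [[1, 3]], Q = [[1, 2]].
Insert 2: 2 bumps 3 from row 1; 3 starts row 2. P = [[1, 2], [3]], Q = [[1, 2], [3]].
Insert 4: appended to row 1. P = [[1, 2, 4], [3]], Q = [[1, 2, 4], [3]].
Insert 5: appended to row 1. P = [[1, 2, 4, 5], [3]], Q = [[1, 2, 4, 5], [3]].

So P = [[1, 2, 4, 5], [3]], Q = [[1, 2, 4, 5], [3]].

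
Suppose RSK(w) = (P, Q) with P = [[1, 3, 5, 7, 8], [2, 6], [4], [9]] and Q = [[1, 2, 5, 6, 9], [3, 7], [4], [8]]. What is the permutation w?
Reverse the RSK construction: for i from n down to 1, find the cell of Q containing i, remove the entry at that cell from P, and reverse-bump it up through P; the value ejected from row 1 is w(i).

Step i=9: Q has 9 at row 1, column 5; remove that cell from P, ejecting 8. So w(9) = 8. P is now [[1, 3, 5, 7], [2, 6], [4], [9]].
Step i=8: Q has 8 at row 4, column 1; remove 9 from row 4 of P and reverse-bump: 9 enters row 3 and ejects 4; 4 enters row 2 and ejects 2; 2 enters row 1 and ejects 1. So w(8) = 1. P is now [[2, 3, 5, 7], [4, 6], [9]].
Step i=7: Q has 7 at row 2, column 2; remove 6 from row 2 of P and reverse-bump: 6 enters row 1 and ejects 5. So w(7) = 5. P is now [[2, 3, 6, 7], [4], [9]].
Step i=6: Q has 6 at row 1, column 4; remove that cell from P, ejecting 7. So w(6) = 7. P is now [[2, 3, 6], [4], [9]].
Step i=5: Q has 5 at row 1, column 3; remove that cell from P, ejecting 6. So w(5) = 6. P is now [[2, 3], [4], [9]].
Step i=4: Q has 4 at row 3, column 1; remove 9 from row 3 of P and reverse-bump: 9 enters row 2 and ejects 4; 4 enters row 1 and ejects 3. So w(4) = 3. P is now [[2, 4], [9]].
Step i=3: Q has 3 at row 2, column 1; remove 9 from row 2 of P and reverse-bump: 9 enters row 1 and ejects 4. So w(3) = 4. P is now [[2, 9]].
Step i=2: Q has 2 at row 1, column 2; remove that cell from P, ejecting 9. So w(2) = 9. P is now [[2]].
Step i=1: Q has 1 at row 1, column 1; remove that cell from P, ejecting 2. So w(1) = 2. P is now [].

So w = 2 9 4 3 6 7 5 1 8.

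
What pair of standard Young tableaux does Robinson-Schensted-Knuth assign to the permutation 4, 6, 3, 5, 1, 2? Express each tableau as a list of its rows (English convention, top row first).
P = [[1, 2], [3, 5], [4, 6]], Q = [[1, 2], [3, 4], [5, 6]]

Insert each entry of the permutation into P by Schensted row insertion, recording in Q the position of each new cell.

After inserting 4: P = [[4]].
After inserting 6: P = [[4, 6]].
After inserting 3: P = [[3, 6], [4]].
After inserting 5: P = [[3, 5], [4, 6]].
After inserting 1: P = [[1, 5], [3, 6], [4]].
After inserting 2: P = [[1, 2], [3, 5], [4, 6]].

So P = [[1, 2], [3, 5], [4, 6]], Q = [[1, 2], [3, 4], [5, 6]].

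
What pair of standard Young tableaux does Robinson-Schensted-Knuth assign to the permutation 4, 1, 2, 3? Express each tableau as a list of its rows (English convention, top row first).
Insert each entry of the permutation into P by Schensted row insertion, recording in Q the position of each new cell.

After inserting 4: P = [[4]].
After inserting 1: P = [[1], [4]].
After inserting 2: P = [[1, 2], [4]].
After inserting 3: P = [[1, 2, 3], [4]].

So P = [[1, 2, 3], [4]], Q = [[1, 3, 4], [2]].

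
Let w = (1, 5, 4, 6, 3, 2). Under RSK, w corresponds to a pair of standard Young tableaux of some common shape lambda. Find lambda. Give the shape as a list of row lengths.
Row-insert each entry into an empty tableau.

After inserting 1: P = [[1]].
After inserting 5: P = [[1, 5]].
After inserting 4: P = [[1, 4], [5]].
After inserting 6: P = [[1, 4, 6], [5]].
After inserting 3: P = [[1, 3, 6], [4], [5]].
After inserting 2: P = [[1, 2, 6], [3], [4], [5]].

The final insertion tableau P = [[1, 2, 6], [3], [4], [5]] has shape [3, 1, 1, 1].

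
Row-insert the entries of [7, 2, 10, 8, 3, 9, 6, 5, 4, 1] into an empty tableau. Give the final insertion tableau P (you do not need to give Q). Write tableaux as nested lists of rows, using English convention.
After inserting 7: P = [[7]].
After inserting 2: P = [[2], [7]].
After inserting 10: P = [[2, 10], [7]].
After inserting 8: P = [[2, 8], [7, 10]].
After inserting 3: P = [[2, 3], [7, 8], [10]].
After inserting 9: P = [[2, 3, 9], [7, 8], [10]].
After inserting 6: P = [[2, 3, 6], [7, 8, 9], [10]].
After inserting 5: P = [[2, 3, 5], [6, 8, 9], [7], [10]].
After inserting 4: P = [[2, 3, 4], [5, 8, 9], [6], [7], [10]].
After inserting 1: P = [[1, 3, 4], [2, 8, 9], [5], [6], [7], [10]].

So P = [[1, 3, 4], [2, 8, 9], [5], [6], [7], [10]].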